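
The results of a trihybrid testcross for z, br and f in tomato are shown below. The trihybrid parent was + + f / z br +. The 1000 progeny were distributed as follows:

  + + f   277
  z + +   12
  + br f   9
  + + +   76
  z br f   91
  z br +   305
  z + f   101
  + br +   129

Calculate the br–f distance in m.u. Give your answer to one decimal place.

The two rarest classes, + br f and z + +, are the double crossovers. Comparing them with the parentals, only the br allele has switched, so br is the middle locus and the order is f – br – z.
Crossovers in the f–br interval produce the single-crossover classes + + + and z br f (76 + 91 = 167) plus the double crossovers (21).
RF(f–br) = (167 + 21) / 1000 = 188/1000 = 0.1880 → 18.8 m.u.

18.8 m.u.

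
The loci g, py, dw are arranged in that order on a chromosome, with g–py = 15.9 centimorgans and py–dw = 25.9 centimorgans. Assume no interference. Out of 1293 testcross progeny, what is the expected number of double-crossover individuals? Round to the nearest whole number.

Map distances give recombination frequencies of 0.159 and 0.259 for the two intervals.
With no interference, expected double-crossover frequency = 0.159 × 0.259 = 0.04118.
Expected number = 0.04118 × 1293 = 53.25 ≈ 53.

53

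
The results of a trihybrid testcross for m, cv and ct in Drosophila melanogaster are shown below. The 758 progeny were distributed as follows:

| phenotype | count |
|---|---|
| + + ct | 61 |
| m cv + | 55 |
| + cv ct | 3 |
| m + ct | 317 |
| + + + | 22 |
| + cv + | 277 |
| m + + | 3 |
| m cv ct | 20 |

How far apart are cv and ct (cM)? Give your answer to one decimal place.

The two most frequent reciprocal classes, + cv + and m + ct, are the parental types, so the F1 was + cv + / m + ct.
The two rarest classes, + cv ct and m + +, are the double crossovers. Comparing them with the parentals, only the ct allele has switched, so ct is the middle locus and the order is cv – ct – m.
Crossovers in the cv–ct interval produce the single-crossover classes + + + and m cv ct (22 + 20 = 42) plus the double crossovers (6).
RF(cv–ct) = (42 + 6) / 758 = 48/758 = 0.0633 → 6.3 cM.

6.3 cM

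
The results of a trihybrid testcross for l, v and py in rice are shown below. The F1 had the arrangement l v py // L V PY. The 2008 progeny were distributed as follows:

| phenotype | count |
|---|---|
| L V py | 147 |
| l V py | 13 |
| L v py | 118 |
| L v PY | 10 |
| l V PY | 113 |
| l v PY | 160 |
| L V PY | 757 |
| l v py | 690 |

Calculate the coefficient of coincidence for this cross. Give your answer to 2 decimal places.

0.55

The two rarest classes, l V py and L v PY, are the double crossovers. Comparing them with the parentals, only the v allele has switched, so v is the middle locus and the order is l – v – py.
l–v: (231 + 23)/2008 = 0.1265; v–py: (307 + 23)/2008 = 0.1643.
Expected DCO frequency = 0.1265 × 0.1643 ≈ 0.02078; observed = 23/2008 ≈ 0.01145.
Coefficient of coincidence = 0.01145/0.02078 ≈ 0.55.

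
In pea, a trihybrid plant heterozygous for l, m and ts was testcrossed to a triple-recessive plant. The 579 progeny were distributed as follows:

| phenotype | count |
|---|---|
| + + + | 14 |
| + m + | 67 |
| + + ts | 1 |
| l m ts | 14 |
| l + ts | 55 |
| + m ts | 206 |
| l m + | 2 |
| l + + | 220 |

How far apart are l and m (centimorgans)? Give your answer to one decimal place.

5.4 centimorgans

The two most frequent reciprocal classes, l + + and + m ts, are the parental types, so the F1 was l + + / + m ts.
The two rarest classes, l m + and + + ts, are the double crossovers. Comparing them with the parentals, only the m allele has switched, so m is the middle locus and the order is ts – m – l.
Crossovers in the m–l interval produce the single-crossover classes + + + and l m ts (14 + 14 = 28) plus the double crossovers (3).
RF(m–l) = (28 + 3) / 579 = 31/579 = 0.0535 → 5.4 centimorgans.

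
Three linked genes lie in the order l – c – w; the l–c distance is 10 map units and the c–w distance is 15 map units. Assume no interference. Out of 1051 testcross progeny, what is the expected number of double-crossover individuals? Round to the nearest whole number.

Map distances give recombination frequencies of 0.100 and 0.150 for the two intervals.
With no interference, expected double-crossover frequency = 0.100 × 0.150 = 0.01500.
Expected number = 0.01500 × 1051 = 15.76 ≈ 16.

16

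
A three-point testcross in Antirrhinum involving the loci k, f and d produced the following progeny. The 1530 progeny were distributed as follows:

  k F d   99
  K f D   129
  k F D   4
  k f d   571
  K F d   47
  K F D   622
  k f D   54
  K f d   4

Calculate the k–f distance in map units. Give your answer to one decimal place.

15.4 map units

The two most frequent reciprocal classes, k f d and K F D, are the parental types, so the F1 was k f d / K F D.
The two rarest classes, K f d and k F D, are the double crossovers. Comparing them with the parentals, only the k allele has switched, so k is the middle locus and the order is d – k – f.
Crossovers in the k–f interval produce the single-crossover classes k F d and K f D (99 + 129 = 228) plus the double crossovers (8).
RF(k–f) = (228 + 8) / 1530 = 236/1530 = 0.1542 → 15.4 map units.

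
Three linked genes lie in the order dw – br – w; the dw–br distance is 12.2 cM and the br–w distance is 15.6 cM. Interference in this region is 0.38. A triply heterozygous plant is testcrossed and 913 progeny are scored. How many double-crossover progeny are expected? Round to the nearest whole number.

11

Map distances give recombination frequencies of 0.122 and 0.156 for the two intervals.
With interference 0.38 (so coincidence = 0.62), expected double-crossover frequency = 0.122 × 0.156 × 0.62 = 0.01180.
Expected number = 0.01180 × 913 = 10.77 ≈ 11.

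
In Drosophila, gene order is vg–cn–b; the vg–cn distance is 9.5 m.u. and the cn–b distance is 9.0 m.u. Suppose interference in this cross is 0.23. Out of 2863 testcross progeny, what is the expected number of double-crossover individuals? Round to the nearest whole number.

Map distances give recombination frequencies of 0.095 and 0.090 for the two intervals.
With interference 0.23 (so coincidence = 0.77), expected double-crossover frequency = 0.095 × 0.090 × 0.77 = 0.00658.
Expected number = 0.00658 × 2863 = 18.85 ≈ 19.

19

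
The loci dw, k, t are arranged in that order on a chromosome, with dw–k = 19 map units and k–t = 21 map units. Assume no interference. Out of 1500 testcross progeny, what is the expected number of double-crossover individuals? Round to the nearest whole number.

60

Map distances give recombination frequencies of 0.190 and 0.210 for the two intervals.
With no interference, expected double-crossover frequency = 0.190 × 0.210 = 0.03990.
Expected number = 0.03990 × 1500 = 59.85 ≈ 60.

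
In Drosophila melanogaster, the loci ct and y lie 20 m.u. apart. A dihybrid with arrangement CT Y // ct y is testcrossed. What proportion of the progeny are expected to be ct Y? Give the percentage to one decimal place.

10.0%

A map distance of 20 m.u. corresponds to a recombination frequency of 0.200.
The F1 is CT Y / ct y, so ct Y is a recombinant gamete class with expected frequency r/2 = 0.200/2 = 0.1000.
That is 0.1000 = 10.0% of the progeny.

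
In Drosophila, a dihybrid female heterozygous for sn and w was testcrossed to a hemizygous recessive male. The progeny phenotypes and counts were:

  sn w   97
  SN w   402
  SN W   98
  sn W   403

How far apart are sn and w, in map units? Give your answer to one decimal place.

The two most frequent classes, SN w (402) and sn W (403), are the parental types, so the F1 was SN w / sn W.
The recombinant classes are SN W and sn w: 98 + 97 = 195.
Recombination frequency = 195/1000 = 0.1950 ≈ 19.5%, i.e. 19.5 map units.

19.5 map units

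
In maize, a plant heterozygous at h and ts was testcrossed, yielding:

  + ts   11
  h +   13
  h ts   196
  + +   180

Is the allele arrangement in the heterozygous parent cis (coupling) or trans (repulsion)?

The two most frequent classes are + + (180) and h ts (196); these are the parental (non-recombinant) types.
So the F1 carried + + on one chromosome and h ts on the other — the recessive alleles are on the same chromosome (cis / coupling).

cis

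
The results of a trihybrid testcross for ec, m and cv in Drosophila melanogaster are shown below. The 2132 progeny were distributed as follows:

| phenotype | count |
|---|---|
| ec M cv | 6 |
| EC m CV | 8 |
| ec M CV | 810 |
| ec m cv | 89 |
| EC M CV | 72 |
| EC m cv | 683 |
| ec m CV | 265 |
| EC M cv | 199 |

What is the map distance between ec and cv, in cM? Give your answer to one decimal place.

The two most frequent reciprocal classes, EC m cv and ec M CV, are the parental types, so the F1 was EC m cv / ec M CV.
The two rarest classes, EC m CV and ec M cv, are the double crossovers. Comparing them with the parentals, only the cv allele has switched, so cv is the middle locus and the order is ec – cv – m.
Crossovers in the ec–cv interval produce the single-crossover classes ec m cv and EC M CV (89 + 72 = 161) plus the double crossovers (14).
RF(ec–cv) = (161 + 14) / 2132 = 175/2132 = 0.0821 → 8.2 cM.

8.2 cM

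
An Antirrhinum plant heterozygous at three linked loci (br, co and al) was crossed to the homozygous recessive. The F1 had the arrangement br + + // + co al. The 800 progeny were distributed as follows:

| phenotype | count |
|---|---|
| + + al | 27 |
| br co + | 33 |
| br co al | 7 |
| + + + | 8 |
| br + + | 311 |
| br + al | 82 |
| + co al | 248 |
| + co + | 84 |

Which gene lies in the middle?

br

The two rarest classes, + + + and br co al, are the double crossovers. Comparing them with the parentals, only the br allele has switched, so br is the middle locus and the order is al – br – co.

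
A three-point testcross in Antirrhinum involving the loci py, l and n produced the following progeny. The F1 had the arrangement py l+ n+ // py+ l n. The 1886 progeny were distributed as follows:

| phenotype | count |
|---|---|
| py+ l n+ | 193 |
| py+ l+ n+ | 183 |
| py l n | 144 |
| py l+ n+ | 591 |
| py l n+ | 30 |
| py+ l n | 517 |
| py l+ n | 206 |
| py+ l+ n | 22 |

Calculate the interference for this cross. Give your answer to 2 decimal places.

0.43

The two rarest classes, py l n+ and py+ l+ n, are the double crossovers. Comparing them with the parentals, only the l allele has switched, so l is the middle locus and the order is n – l – py.
n–l: (399 + 52)/1886 = 0.2391; l–py: (327 + 52)/1886 = 0.2010.
Expected DCO frequency = 0.2391 × 0.2010 ≈ 0.04806; observed = 52/1886 ≈ 0.02757.
Coefficient of coincidence = 0.02757/0.04806 ≈ 0.57; interference = 1 − 0.57 = 0.43.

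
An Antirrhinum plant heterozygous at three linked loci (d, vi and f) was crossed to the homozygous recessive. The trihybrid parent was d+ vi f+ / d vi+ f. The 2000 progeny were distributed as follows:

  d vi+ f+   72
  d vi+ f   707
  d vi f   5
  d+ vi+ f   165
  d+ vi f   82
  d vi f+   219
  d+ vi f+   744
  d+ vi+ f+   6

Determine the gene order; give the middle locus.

vi

The two rarest classes, d+ vi+ f+ and d vi f, are the double crossovers. Comparing them with the parentals, only the vi allele has switched, so vi is the middle locus and the order is d – vi – f.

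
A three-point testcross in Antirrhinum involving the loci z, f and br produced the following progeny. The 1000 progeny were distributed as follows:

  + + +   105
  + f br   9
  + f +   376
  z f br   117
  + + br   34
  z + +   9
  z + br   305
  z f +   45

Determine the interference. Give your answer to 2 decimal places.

The two most frequent reciprocal classes, z + br and + f +, are the parental types, so the F1 was z + br / + f +.
The two rarest classes, z + + and + f br, are the double crossovers. Comparing them with the parentals, only the br allele has switched, so br is the middle locus and the order is f – br – z.
f–br: (222 + 18)/1000 = 0.2400; br–z: (79 + 18)/1000 = 0.0970.
Expected DCO frequency = 0.2400 × 0.0970 ≈ 0.02328; observed = 18/1000 ≈ 0.01800.
Coefficient of coincidence = 0.01800/0.02328 ≈ 0.77; interference = 1 − 0.77 = 0.23.

0.23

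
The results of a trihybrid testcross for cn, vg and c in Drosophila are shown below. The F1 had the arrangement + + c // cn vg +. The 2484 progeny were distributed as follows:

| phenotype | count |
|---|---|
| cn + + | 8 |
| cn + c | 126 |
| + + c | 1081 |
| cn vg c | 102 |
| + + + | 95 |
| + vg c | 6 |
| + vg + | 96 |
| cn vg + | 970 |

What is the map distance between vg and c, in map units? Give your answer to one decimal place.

The two rarest classes, + vg c and cn + +, are the double crossovers. Comparing them with the parentals, only the vg allele has switched, so vg is the middle locus and the order is c – vg – cn.
Crossovers in the c–vg interval produce the single-crossover classes + + + and cn vg c (95 + 102 = 197) plus the double crossovers (14).
RF(c–vg) = (197 + 14) / 2484 = 211/2484 = 0.0849 → 8.5 map units.

8.5 map units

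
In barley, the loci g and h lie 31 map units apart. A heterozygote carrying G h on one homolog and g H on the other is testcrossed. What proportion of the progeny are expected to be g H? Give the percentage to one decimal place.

34.5%

A map distance of 31 map units corresponds to a recombination frequency of 0.310.
The F1 is G h / g H, so g H is a parental gamete class with expected frequency (1 − r)/2 = 0.690/2 = 0.3450.
That is 0.3450 = 34.5% of the progeny.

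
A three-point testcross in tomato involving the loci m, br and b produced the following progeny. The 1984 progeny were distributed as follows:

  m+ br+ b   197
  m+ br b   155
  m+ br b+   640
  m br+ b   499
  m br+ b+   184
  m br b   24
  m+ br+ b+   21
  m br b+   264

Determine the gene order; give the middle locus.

br

The two most frequent reciprocal classes, m br+ b and m+ br b+, are the parental types, so the F1 was m br+ b / m+ br b+.
The two rarest classes, m br b and m+ br+ b+, are the double crossovers. Comparing them with the parentals, only the br allele has switched, so br is the middle locus and the order is b – br – m.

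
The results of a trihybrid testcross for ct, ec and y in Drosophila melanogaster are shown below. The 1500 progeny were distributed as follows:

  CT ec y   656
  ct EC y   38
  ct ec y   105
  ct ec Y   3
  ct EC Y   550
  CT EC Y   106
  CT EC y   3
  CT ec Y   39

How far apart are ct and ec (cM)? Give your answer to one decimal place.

The two most frequent reciprocal classes, ct EC Y and CT ec y, are the parental types, so the F1 was ct EC Y / CT ec y.
The two rarest classes, ct ec Y and CT EC y, are the double crossovers. Comparing them with the parentals, only the ec allele has switched, so ec is the middle locus and the order is ct – ec – y.
Crossovers in the ct–ec interval produce the single-crossover classes CT EC Y and ct ec y (106 + 105 = 211) plus the double crossovers (6).
RF(ct–ec) = (211 + 6) / 1500 = 217/1500 = 0.1447 → 14.5 cM.

14.5 cM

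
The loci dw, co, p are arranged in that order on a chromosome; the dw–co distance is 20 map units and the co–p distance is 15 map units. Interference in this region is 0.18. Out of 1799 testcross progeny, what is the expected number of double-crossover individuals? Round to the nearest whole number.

44

Map distances give recombination frequencies of 0.200 and 0.150 for the two intervals.
With interference 0.18 (so coincidence = 0.82), expected double-crossover frequency = 0.200 × 0.150 × 0.82 = 0.02460.
Expected number = 0.02460 × 1799 = 44.26 ≈ 44.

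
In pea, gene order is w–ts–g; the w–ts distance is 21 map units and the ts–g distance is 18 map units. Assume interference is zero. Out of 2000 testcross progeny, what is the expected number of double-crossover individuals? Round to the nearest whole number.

76

Map distances give recombination frequencies of 0.210 and 0.180 for the two intervals.
With no interference, expected double-crossover frequency = 0.210 × 0.180 = 0.03780.
Expected number = 0.03780 × 2000 = 75.60 ≈ 76.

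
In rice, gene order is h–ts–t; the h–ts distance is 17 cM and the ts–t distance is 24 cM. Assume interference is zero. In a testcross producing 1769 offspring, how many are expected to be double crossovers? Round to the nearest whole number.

72

Map distances give recombination frequencies of 0.170 and 0.240 for the two intervals.
With no interference, expected double-crossover frequency = 0.170 × 0.240 = 0.04080.
Expected number = 0.04080 × 1769 = 72.18 ≈ 72.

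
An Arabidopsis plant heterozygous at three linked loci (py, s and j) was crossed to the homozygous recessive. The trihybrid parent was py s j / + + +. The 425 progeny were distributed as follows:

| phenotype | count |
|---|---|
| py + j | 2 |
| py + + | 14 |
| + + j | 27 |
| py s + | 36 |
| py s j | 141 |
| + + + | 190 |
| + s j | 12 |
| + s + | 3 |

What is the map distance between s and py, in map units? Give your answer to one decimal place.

The two rarest classes, py + j and + s +, are the double crossovers. Comparing them with the parentals, only the s allele has switched, so s is the middle locus and the order is py – s – j.
Crossovers in the py–s interval produce the single-crossover classes + s j and py + + (12 + 14 = 26) plus the double crossovers (5).
RF(py–s) = (26 + 5) / 425 = 31/425 = 0.0729 → 7.3 map units.

7.3 map units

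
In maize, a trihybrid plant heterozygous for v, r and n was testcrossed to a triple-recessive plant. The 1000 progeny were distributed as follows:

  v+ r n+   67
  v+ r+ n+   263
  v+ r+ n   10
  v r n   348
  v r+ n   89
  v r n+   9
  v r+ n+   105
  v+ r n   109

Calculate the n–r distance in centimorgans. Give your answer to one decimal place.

17.5 centimorgans

The two most frequent reciprocal classes, v+ r+ n+ and v r n, are the parental types, so the F1 was v+ r+ n+ / v r n.
The two rarest classes, v+ r+ n and v r n+, are the double crossovers. Comparing them with the parentals, only the n allele has switched, so n is the middle locus and the order is v – n – r.
Crossovers in the n–r interval produce the single-crossover classes v+ r n+ and v r+ n (67 + 89 = 156) plus the double crossovers (19).
RF(n–r) = (156 + 19) / 1000 = 175/1000 = 0.1750 → 17.5 centimorgans.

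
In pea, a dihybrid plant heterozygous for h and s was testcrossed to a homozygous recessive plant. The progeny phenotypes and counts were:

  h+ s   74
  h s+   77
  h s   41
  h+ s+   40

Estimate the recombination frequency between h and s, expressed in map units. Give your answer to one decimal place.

The two most frequent classes, h+ s (74) and h s+ (77), are the parental types, so the F1 was h+ s / h s+.
The recombinant classes are h+ s+ and h s: 40 + 41 = 81.
Recombination frequency = 81/232 = 0.3491 ≈ 34.9%, i.e. 34.9 map units.

34.9 map units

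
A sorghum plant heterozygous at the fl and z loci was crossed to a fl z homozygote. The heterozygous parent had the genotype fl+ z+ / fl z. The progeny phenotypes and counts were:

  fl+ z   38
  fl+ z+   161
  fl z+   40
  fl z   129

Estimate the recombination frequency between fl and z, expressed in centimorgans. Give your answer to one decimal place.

The recombinant classes are fl+ z and fl z+: 38 + 40 = 78.
Recombination frequency = 78/368 = 0.2120 ≈ 21.2%, i.e. 21.2 centimorgans.

21.2 centimorgans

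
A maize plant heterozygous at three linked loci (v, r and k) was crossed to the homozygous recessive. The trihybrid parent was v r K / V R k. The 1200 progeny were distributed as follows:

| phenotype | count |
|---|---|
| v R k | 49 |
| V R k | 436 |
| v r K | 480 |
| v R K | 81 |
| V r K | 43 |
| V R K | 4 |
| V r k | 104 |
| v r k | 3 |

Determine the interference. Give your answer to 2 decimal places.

0.56

The two rarest classes, v r k and V R K, are the double crossovers. Comparing them with the parentals, only the k allele has switched, so k is the middle locus and the order is v – k – r.
v–k: (92 + 7)/1200 = 0.0825; k–r: (185 + 7)/1200 = 0.1600.
Expected DCO frequency = 0.0825 × 0.1600 ≈ 0.01320; observed = 7/1200 ≈ 0.00583.
Coefficient of coincidence = 0.00583/0.01320 ≈ 0.44; interference = 1 − 0.44 = 0.56.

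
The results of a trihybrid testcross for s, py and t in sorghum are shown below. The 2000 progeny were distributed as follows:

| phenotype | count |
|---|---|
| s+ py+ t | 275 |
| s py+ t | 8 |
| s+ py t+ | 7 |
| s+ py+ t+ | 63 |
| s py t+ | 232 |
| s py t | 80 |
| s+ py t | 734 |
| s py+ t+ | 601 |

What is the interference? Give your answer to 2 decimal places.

The two most frequent reciprocal classes, s+ py t and s py+ t+, are the parental types, so the F1 was s+ py t / s py+ t+.
The two rarest classes, s+ py t+ and s py+ t, are the double crossovers. Comparing them with the parentals, only the t allele has switched, so t is the middle locus and the order is s – t – py.
s–t: (143 + 15)/2000 = 0.0790; t–py: (507 + 15)/2000 = 0.2610.
Expected DCO frequency = 0.0790 × 0.2610 ≈ 0.02062; observed = 15/2000 ≈ 0.00750.
Coefficient of coincidence = 0.00750/0.02062 ≈ 0.36; interference = 1 − 0.36 = 0.64.

0.64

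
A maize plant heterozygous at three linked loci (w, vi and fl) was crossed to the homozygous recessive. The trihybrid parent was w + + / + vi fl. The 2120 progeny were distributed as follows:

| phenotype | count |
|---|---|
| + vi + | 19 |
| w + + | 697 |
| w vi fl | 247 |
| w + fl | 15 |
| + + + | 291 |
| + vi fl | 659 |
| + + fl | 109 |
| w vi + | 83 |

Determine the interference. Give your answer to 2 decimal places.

The two rarest classes, w + fl and + vi +, are the double crossovers. Comparing them with the parentals, only the fl allele has switched, so fl is the middle locus and the order is vi – fl – w.
vi–fl: (192 + 34)/2120 = 0.1066; fl–w: (538 + 34)/2120 = 0.2698.
Expected DCO frequency = 0.1066 × 0.2698 ≈ 0.02876; observed = 34/2120 ≈ 0.01604.
Coefficient of coincidence = 0.01604/0.02876 ≈ 0.56; interference = 1 − 0.56 = 0.44.

0.44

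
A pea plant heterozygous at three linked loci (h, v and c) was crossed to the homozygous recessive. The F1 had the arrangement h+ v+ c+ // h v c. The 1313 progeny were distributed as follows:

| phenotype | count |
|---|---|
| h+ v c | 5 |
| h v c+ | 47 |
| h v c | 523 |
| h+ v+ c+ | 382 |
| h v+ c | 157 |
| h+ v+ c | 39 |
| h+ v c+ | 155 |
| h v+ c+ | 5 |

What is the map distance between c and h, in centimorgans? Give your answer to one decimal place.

The two rarest classes, h v+ c+ and h+ v c, are the double crossovers. Comparing them with the parentals, only the h allele has switched, so h is the middle locus and the order is c – h – v.
Crossovers in the c–h interval produce the single-crossover classes h+ v+ c and h v c+ (39 + 47 = 86) plus the double crossovers (10).
RF(c–h) = (86 + 10) / 1313 = 96/1313 = 0.0731 → 7.3 centimorgans.

7.3 centimorgans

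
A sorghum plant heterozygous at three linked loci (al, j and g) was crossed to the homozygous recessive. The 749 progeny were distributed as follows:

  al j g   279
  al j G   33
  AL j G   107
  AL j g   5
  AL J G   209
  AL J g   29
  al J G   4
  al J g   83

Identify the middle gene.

al

The two most frequent reciprocal classes, al j g and AL J G, are the parental types, so the F1 was al j g / AL J G.
The two rarest classes, AL j g and al J G, are the double crossovers. Comparing them with the parentals, only the al allele has switched, so al is the middle locus and the order is j – al – g.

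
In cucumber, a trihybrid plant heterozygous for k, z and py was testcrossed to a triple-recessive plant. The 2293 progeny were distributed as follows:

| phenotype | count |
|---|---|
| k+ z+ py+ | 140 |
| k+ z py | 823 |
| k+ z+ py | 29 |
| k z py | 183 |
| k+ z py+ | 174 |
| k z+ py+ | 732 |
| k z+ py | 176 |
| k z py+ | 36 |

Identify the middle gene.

z

The two most frequent reciprocal classes, k z+ py+ and k+ z py, are the parental types, so the F1 was k z+ py+ / k+ z py.
The two rarest classes, k z py+ and k+ z+ py, are the double crossovers. Comparing them with the parentals, only the z allele has switched, so z is the middle locus and the order is py – z – k.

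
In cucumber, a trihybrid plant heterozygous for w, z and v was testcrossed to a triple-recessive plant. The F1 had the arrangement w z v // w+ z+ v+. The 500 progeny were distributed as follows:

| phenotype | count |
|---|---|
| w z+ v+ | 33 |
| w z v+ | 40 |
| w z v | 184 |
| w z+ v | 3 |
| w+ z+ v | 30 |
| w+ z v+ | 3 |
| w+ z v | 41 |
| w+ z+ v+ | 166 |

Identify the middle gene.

z

The two rarest classes, w z+ v and w+ z v+, are the double crossovers. Comparing them with the parentals, only the z allele has switched, so z is the middle locus and the order is v – z – w.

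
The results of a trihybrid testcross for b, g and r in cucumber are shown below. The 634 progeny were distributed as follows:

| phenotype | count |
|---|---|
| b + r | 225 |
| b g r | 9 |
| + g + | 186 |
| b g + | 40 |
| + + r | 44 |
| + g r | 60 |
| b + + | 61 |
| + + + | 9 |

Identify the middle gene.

The two most frequent reciprocal classes, + g + and b + r, are the parental types, so the F1 was + g + / b + r.
The two rarest classes, + + + and b g r, are the double crossovers. Comparing them with the parentals, only the g allele has switched, so g is the middle locus and the order is b – g – r.

g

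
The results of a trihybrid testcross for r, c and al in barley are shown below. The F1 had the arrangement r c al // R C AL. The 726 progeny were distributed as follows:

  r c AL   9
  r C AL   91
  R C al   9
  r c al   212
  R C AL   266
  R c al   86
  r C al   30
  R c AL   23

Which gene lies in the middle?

The two rarest classes, r c AL and R C al, are the double crossovers. Comparing them with the parentals, only the al allele has switched, so al is the middle locus and the order is c – al – r.

al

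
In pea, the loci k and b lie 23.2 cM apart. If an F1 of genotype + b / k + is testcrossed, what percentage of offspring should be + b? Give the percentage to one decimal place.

38.4%

A map distance of 23.2 cM corresponds to a recombination frequency of 0.232.
The F1 is + b / k +, so + b is a parental gamete class with expected frequency (1 − r)/2 = 0.768/2 = 0.3840.
That is 0.3840 = 38.4% of the progeny.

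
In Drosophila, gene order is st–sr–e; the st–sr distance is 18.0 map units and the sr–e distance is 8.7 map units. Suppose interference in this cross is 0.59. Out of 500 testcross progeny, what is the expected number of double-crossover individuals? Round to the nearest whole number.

3

Map distances give recombination frequencies of 0.180 and 0.087 for the two intervals.
With interference 0.59 (so coincidence = 0.41), expected double-crossover frequency = 0.180 × 0.087 × 0.41 = 0.00642.
Expected number = 0.00642 × 500 = 3.21 ≈ 3.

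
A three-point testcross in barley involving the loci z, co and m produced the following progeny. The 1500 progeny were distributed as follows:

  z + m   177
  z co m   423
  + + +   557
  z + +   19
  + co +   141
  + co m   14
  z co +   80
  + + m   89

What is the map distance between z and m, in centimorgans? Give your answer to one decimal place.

The two most frequent reciprocal classes, z co m and + + +, are the parental types, so the F1 was z co m / + + +.
The two rarest classes, + co m and z + +, are the double crossovers. Comparing them with the parentals, only the z allele has switched, so z is the middle locus and the order is m – z – co.
Crossovers in the m–z interval produce the single-crossover classes z co + and + + m (80 + 89 = 169) plus the double crossovers (33).
RF(m–z) = (169 + 33) / 1500 = 202/1500 = 0.1347 → 13.5 centimorgans.

13.5 centimorgans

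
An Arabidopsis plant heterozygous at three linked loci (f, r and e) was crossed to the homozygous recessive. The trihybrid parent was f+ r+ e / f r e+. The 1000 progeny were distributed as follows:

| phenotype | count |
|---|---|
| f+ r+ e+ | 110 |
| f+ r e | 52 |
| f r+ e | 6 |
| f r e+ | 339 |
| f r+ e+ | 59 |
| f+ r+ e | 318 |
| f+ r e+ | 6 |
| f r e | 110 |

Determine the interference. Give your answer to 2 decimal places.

0.58

The two rarest classes, f r+ e and f+ r e+, are the double crossovers. Comparing them with the parentals, only the f allele has switched, so f is the middle locus and the order is r – f – e.
r–f: (111 + 12)/1000 = 0.1230; f–e: (220 + 12)/1000 = 0.2320.
Expected DCO frequency = 0.1230 × 0.2320 ≈ 0.02854; observed = 12/1000 ≈ 0.01200.
Coefficient of coincidence = 0.01200/0.02854 ≈ 0.42; interference = 1 − 0.42 = 0.58.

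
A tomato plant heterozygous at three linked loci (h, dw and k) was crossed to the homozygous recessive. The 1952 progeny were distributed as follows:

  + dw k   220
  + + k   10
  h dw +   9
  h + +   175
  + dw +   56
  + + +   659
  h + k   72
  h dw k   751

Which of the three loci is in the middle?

The two most frequent reciprocal classes, + + + and h dw k, are the parental types, so the F1 was + + + / h dw k.
The two rarest classes, + + k and h dw +, are the double crossovers. Comparing them with the parentals, only the k allele has switched, so k is the middle locus and the order is h – k – dw.

k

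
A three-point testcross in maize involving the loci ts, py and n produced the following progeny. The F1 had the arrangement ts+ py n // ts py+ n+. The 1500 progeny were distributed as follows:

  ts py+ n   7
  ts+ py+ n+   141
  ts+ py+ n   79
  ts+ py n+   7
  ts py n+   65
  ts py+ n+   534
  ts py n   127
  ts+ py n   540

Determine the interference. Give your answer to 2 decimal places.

0.53

The two rarest classes, ts+ py n+ and ts py+ n, are the double crossovers. Comparing them with the parentals, only the n allele has switched, so n is the middle locus and the order is ts – n – py.
ts–n: (268 + 14)/1500 = 0.1880; n–py: (144 + 14)/1500 = 0.1053.
Expected DCO frequency = 0.1880 × 0.1053 ≈ 0.01980; observed = 14/1500 ≈ 0.00933.
Coefficient of coincidence = 0.00933/0.01980 ≈ 0.47; interference = 1 − 0.47 = 0.53.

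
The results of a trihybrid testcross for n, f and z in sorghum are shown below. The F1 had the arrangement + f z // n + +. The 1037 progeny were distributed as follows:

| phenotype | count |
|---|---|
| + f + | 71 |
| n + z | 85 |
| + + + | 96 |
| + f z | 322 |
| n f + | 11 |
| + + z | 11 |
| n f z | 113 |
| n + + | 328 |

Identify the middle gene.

f

The two rarest classes, + + z and n f +, are the double crossovers. Comparing them with the parentals, only the f allele has switched, so f is the middle locus and the order is z – f – n.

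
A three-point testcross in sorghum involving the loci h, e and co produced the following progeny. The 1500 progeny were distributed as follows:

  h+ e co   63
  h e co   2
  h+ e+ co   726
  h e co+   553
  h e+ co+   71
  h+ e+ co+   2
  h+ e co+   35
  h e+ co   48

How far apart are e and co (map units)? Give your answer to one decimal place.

The two most frequent reciprocal classes, h+ e+ co and h e co+, are the parental types, so the F1 was h+ e+ co / h e co+.
The two rarest classes, h+ e+ co+ and h e co, are the double crossovers. Comparing them with the parentals, only the co allele has switched, so co is the middle locus and the order is h – co – e.
Crossovers in the co–e interval produce the single-crossover classes h+ e co and h e+ co+ (63 + 71 = 134) plus the double crossovers (4).
RF(co–e) = (134 + 4) / 1500 = 138/1500 = 0.0920 → 9.2 map units.

9.2 map units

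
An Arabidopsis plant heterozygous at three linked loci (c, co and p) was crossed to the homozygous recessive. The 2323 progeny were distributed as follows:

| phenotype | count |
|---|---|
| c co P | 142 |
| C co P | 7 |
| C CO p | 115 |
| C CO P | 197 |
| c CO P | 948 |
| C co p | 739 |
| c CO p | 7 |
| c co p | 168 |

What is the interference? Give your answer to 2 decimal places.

0.68

The two most frequent reciprocal classes, c CO P and C co p, are the parental types, so the F1 was c CO P / C co p.
The two rarest classes, c CO p and C co P, are the double crossovers. Comparing them with the parentals, only the p allele has switched, so p is the middle locus and the order is c – p – co.
c–p: (365 + 14)/2323 = 0.1632; p–co: (257 + 14)/2323 = 0.1167.
Expected DCO frequency = 0.1632 × 0.1167 ≈ 0.01905; observed = 14/2323 ≈ 0.00603.
Coefficient of coincidence = 0.00603/0.01905 ≈ 0.32; interference = 1 − 0.32 = 0.68.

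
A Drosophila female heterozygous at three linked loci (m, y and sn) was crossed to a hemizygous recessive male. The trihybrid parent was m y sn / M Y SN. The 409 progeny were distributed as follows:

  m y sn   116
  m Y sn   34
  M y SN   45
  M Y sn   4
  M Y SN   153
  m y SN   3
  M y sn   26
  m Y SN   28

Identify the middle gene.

The two rarest classes, m y SN and M Y sn, are the double crossovers. Comparing them with the parentals, only the sn allele has switched, so sn is the middle locus and the order is y – sn – m.

sn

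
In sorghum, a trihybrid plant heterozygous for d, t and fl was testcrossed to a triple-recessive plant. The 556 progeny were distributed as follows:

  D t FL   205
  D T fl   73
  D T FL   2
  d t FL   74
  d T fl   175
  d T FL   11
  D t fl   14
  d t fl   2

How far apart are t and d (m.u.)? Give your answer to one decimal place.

The two most frequent reciprocal classes, D t FL and d T fl, are the parental types, so the F1 was D t FL / d T fl.
The two rarest classes, D T FL and d t fl, are the double crossovers. Comparing them with the parentals, only the t allele has switched, so t is the middle locus and the order is d – t – fl.
Crossovers in the d–t interval produce the single-crossover classes d t FL and D T fl (74 + 73 = 147) plus the double crossovers (4).
RF(d–t) = (147 + 4) / 556 = 151/556 = 0.2716 → 27.2 m.u.

27.2 m.u.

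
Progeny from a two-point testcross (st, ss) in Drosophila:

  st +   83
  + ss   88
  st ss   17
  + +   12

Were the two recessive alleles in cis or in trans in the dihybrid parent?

The two most frequent classes are + ss (88) and st + (83); these are the parental (non-recombinant) types.
So the F1 carried + ss on one chromosome and st + on the other — the recessive alleles are on opposite chromosomes (trans / repulsion).

trans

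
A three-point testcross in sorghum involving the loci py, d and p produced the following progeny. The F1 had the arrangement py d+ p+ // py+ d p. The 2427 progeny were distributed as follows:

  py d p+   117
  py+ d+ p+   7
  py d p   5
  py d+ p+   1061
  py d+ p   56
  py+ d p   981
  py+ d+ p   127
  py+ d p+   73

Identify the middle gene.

py

The two rarest classes, py+ d+ p+ and py d p, are the double crossovers. Comparing them with the parentals, only the py allele has switched, so py is the middle locus and the order is d – py – p.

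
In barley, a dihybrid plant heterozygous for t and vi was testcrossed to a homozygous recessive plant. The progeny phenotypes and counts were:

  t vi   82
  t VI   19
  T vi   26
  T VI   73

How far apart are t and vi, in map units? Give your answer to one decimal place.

22.5 map units

The two most frequent classes, T VI (73) and t vi (82), are the parental types, so the F1 was T VI / t vi.
The recombinant classes are T vi and t VI: 26 + 19 = 45.
Recombination frequency = 45/200 = 0.2250 ≈ 22.5%, i.e. 22.5 map units.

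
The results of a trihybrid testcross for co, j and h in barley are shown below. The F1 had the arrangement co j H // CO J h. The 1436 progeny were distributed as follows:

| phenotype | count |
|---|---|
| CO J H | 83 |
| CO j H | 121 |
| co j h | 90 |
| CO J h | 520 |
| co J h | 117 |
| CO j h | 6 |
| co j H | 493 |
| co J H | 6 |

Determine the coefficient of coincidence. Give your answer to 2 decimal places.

0.37

The two rarest classes, co J H and CO j h, are the double crossovers. Comparing them with the parentals, only the j allele has switched, so j is the middle locus and the order is h – j – co.
h–j: (173 + 12)/1436 = 0.1288; j–co: (238 + 12)/1436 = 0.1741.
Expected DCO frequency = 0.1288 × 0.1741 ≈ 0.02242; observed = 12/1436 ≈ 0.00836.
Coefficient of coincidence = 0.00836/0.02242 ≈ 0.37.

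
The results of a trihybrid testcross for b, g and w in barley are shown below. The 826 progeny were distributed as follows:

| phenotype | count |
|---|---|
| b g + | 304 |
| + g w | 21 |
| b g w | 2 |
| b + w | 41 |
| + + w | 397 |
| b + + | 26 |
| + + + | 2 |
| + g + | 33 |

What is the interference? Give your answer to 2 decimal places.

0.17

The two most frequent reciprocal classes, b g + and + + w, are the parental types, so the F1 was b g + / + + w.
The two rarest classes, b g w and + + +, are the double crossovers. Comparing them with the parentals, only the w allele has switched, so w is the middle locus and the order is g – w – b.
g–w: (47 + 4)/826 = 0.0617; w–b: (74 + 4)/826 = 0.0944.
Expected DCO frequency = 0.0617 × 0.0944 ≈ 0.00582; observed = 4/826 ≈ 0.00484.
Coefficient of coincidence = 0.00484/0.00582 ≈ 0.83; interference = 1 − 0.83 = 0.17.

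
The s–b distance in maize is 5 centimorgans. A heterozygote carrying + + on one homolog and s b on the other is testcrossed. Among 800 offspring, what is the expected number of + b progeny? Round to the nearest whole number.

A map distance of 5 centimorgans corresponds to a recombination frequency of 0.050.
The F1 is + + / s b, so + b is a recombinant gamete class with expected frequency r/2 = 0.050/2 = 0.0250.
Expected number = 0.0250 × 800 = 20.00 ≈ 20.

20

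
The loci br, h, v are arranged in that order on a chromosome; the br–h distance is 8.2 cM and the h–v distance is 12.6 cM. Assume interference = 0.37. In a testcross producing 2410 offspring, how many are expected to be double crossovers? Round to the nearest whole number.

Map distances give recombination frequencies of 0.082 and 0.126 for the two intervals.
With interference 0.37 (so coincidence = 0.63), expected double-crossover frequency = 0.082 × 0.126 × 0.63 = 0.00651.
Expected number = 0.00651 × 2410 = 15.69 ≈ 16.

16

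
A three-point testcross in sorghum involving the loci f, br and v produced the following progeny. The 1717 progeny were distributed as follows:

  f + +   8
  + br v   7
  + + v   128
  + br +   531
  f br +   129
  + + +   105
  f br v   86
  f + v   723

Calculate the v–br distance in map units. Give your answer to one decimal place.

The two most frequent reciprocal classes, + br + and f + v, are the parental types, so the F1 was + br + / f + v.
The two rarest classes, + br v and f + +, are the double crossovers. Comparing them with the parentals, only the v allele has switched, so v is the middle locus and the order is f – v – br.
Crossovers in the v–br interval produce the single-crossover classes + + + and f br v (105 + 86 = 191) plus the double crossovers (15).
RF(v–br) = (191 + 15) / 1717 = 206/1717 = 0.1200 → 12.0 map units.

12.0 map units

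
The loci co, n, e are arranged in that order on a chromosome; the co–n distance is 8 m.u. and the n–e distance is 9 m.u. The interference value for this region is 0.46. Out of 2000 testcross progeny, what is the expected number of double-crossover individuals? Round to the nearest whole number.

8

Map distances give recombination frequencies of 0.080 and 0.090 for the two intervals.
With interference 0.46 (so coincidence = 0.54), expected double-crossover frequency = 0.080 × 0.090 × 0.54 = 0.00389.
Expected number = 0.00389 × 2000 = 7.78 ≈ 8.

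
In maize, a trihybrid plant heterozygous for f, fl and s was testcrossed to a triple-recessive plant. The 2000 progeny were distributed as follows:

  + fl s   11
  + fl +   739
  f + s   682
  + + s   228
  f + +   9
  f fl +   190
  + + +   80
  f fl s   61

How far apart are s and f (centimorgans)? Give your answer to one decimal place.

The two most frequent reciprocal classes, + fl + and f + s, are the parental types, so the F1 was + fl + / f + s.
The two rarest classes, + fl s and f + +, are the double crossovers. Comparing them with the parentals, only the s allele has switched, so s is the middle locus and the order is f – s – fl.
Crossovers in the f–s interval produce the single-crossover classes f fl + and + + s (190 + 228 = 418) plus the double crossovers (20).
RF(f–s) = (418 + 20) / 2000 = 438/2000 = 0.2190 → 21.9 centimorgans.

21.9 centimorgans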